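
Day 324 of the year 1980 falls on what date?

Jan has 31 days (324 − 31 = 293 remain).
Feb has 29 days (293 − 29 = 264 remain).
Mar has 31 days (264 − 31 = 233 remain).
Apr has 30 days (233 − 30 = 203 remain).
May has 31 days (203 − 31 = 172 remain).
Jun has 30 days (172 − 30 = 142 remain).
Jul has 31 days (142 − 31 = 111 remain).
Aug has 31 days (111 − 31 = 80 remain).
Sep has 30 days (80 − 30 = 50 remain).
Oct has 31 days (50 − 31 = 19 remain).
19 into Nov → Nov 19.

Nov 19, 1980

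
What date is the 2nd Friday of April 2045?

The first Friday of April 2045 is April 7.
The 2nd Friday is 1 weeks later: 7 + 7 = 14.

2045-04-14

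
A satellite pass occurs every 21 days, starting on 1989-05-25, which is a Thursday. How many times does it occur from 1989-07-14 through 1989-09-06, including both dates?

Occurrences land 21·i days after 1989-05-25 for i = 0, 1, 2, …
1989-07-14 is 50 days after the start; 50 ÷ 21 = 2 remainder 8; since the remainder is 8, round up to i = 3. First occurrence in the window: #4 on 1989-07-27 (3×21 = 63 days in).
1989-09-06 is 104 days after the start; 104 ÷ 21 = 4 remainder 20. Last occurrence in the window: #5 on 1989-08-17.
Occurrences #4 through #5: 2 in total.

2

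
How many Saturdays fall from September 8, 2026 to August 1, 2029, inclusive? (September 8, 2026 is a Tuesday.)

151

September 8, 2026 is a Tuesday; the first Saturday on or after it is September 12, 2026 (4 days later).
From September 12, 2026 to August 1, 2029: 110 + 365 + 366 + 213 = 1054 days (rest of 2026, 2027, 2028, to August 1, 2029 in 2029).
1054 ÷ 7 = 150 full weeks with remainder 4, so 150 more Saturdays after the first → 151.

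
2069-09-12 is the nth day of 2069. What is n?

255

Days in months before September: 31 + 28 + 31 + 30 + 31 + 30 + 31 + 31 = 243.
Plus 12 days into September → day 255.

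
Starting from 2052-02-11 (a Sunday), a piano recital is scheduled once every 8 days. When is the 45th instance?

The 45th occurrence is 44 intervals after the first: 44 × 8 = 352 days after 2052-02-11.
February has 29 days — 18 days to the end of February leaves 334.
March has 31 days (303 left).
April has 30 days (273 left).
May has 31 days (242 left).
June has 30 days (212 left).
July has 31 days (181 left).
August has 31 days (150 left).
September has 30 days (120 left).
October has 31 days (89 left).
November has 30 days (59 left).
December has 31 days (28 left).
28 days into January → 2053-01-28.

2053-01-28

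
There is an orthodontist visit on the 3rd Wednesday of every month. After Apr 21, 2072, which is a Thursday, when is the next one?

May 18, 2072

Apr 2072 starts on a Friday; its first Wednesday is the 6th, so the 3rd Wednesday is the 20th — Apr 20, 2072.
That is not after Apr 21, 2072, so look at May 2072.
May 2072 starts on a Sunday; its first Wednesday is the 4th, so the 3rd Wednesday is the 18th — May 18, 2072.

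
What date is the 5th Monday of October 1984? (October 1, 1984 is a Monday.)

October 1984 begins on a Monday, so the first Monday is October 1.
The 5th Monday is 4 weeks later: 1 + 28 = 29.

1984-10-29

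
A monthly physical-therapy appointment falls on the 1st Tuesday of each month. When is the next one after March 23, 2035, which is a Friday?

March 2035 starts on a Thursday, so its 1st Tuesday is March 6, 2035 (5 days in).
That is not after March 23, 2035, so look at April 2035.
April 2035 starts on a Sunday, so its 1st Tuesday is April 3, 2035 (2 days in).

April 3, 2035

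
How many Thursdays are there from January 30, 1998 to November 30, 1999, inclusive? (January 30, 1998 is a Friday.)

January 30, 1998 is a Friday; the first Thursday on or after it is February 5, 1998 (6 days later).
From February 5, 1998 to November 30, 1999: 329 + 334 = 663 days (rest of 1998, to November 30, 1999 in 1999).
663 ÷ 7 = 94 full weeks with remainder 5, so 94 more Thursdays after the first → 95.

95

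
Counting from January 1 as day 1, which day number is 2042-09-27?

Days in months before September: 31 + 28 + 31 + 30 + 31 + 30 + 31 + 31 = 243.
Plus 27 days into September → day 270.

270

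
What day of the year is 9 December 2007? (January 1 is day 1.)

343

Days in months before December: 31 + 28 + 31 + 30 + 31 + 30 + 31 + 31 + 30 + 31 + 30 = 334.
Plus 9 days into December → day 343.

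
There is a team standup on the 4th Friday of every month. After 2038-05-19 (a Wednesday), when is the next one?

2038-05-28

May 2038 starts on a Saturday; its first Friday is the 7th, so the 4th Friday is the 28th — 2038-05-28.
2038-05-28 is after 2038-05-19, so that is the next one.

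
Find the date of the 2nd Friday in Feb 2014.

Feb 14, 2014

Feb 2014 begins on a Saturday, so the first Friday is Feb 7 (6 days later).
The 2nd Friday is 1 weeks later: 7 + 7 = 14.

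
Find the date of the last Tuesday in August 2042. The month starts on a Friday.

August 2042 begins on a Friday, so the first Tuesday is August 5 (4 days later).
August 2042 has 31 days. Adding weeks: 5, 12, 19, 26 — the last one ≤ 31 is the 26th.

26 August 2042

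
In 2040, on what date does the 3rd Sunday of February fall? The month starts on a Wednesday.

19 February 2040

February 2040 begins on a Wednesday, so the first Sunday is February 5 (4 days later).
The 3rd Sunday is 2 weeks later: 5 + 14 = 19.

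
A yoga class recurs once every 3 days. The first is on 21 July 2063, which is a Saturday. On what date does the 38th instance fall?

9 November 2063

The 38th occurrence is 37 intervals after the first: 37 × 3 = 111 days after 21 July 2063.
July has 31 days — 10 days to the end of July leaves 101.
August has 31 days (70 left).
September has 30 days (40 left).
October has 31 days (9 left).
9 days into November → 9 November 2063.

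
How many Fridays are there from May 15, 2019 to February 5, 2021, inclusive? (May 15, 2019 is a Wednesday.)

91

May 15, 2019 is a Wednesday; the first Friday on or after it is May 17, 2019 (2 days later).
From May 17, 2019 to February 5, 2021: 228 + 366 + 36 = 630 days (rest of 2019, 2020, to February 5, 2021 in 2021).
630 ÷ 7 = 90 full weeks with remainder 0, so 90 more Fridays after the first → 91.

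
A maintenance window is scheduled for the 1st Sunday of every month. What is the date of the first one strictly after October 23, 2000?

October 2000 starts on a Sunday, so its 1st Sunday is October 1, 2000.
That is not after October 23, 2000, so look at November 2000.
November 2000 starts on a Wednesday, so its 1st Sunday is November 5, 2000 (4 days in).

November 5, 2000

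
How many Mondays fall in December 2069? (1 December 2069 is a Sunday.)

1 December 2069 is a Sunday; the first Monday on or after it is 2 December 2069 (1 day later).
From 2 December 2069 to 31 December 2069 is 31 − 2 = 29 days.
29 ÷ 7 = 4 full weeks with remainder 1, so 4 more Mondays after the first → 5.

5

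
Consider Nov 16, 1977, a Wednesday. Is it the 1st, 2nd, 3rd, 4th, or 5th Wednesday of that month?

Day 16 falls in week ⌈16/7⌉ of the month.
Days 1–7 hold the 1st Wednesday, 8–14 the 2nd, 15–21 the 3rd, 22–28 the 4th, 29–31 the 5th.
16 is in the range for the 3rd.

3rd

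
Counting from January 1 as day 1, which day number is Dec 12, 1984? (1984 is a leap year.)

347

Days in months before Dec: 31 + 29 + 31 + 30 + 31 + 30 + 31 + 31 + 30 + 31 + 30 = 335.
Plus 12 days into Dec → day 347.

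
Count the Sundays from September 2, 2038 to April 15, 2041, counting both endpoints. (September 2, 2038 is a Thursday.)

137

September 2, 2038 is a Thursday; the first Sunday on or after it is September 5, 2038 (3 days later).
From September 5, 2038 to April 15, 2041: 117 + 365 + 366 + 105 = 953 days (rest of 2038, 2039, 2040, to April 15, 2041 in 2041).
953 ÷ 7 = 136 full weeks with remainder 1, so 136 more Sundays after the first → 137.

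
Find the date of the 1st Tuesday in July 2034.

July 4, 2034

The first Tuesday of July 2034 is July 4.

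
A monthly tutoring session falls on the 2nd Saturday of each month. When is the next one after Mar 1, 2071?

Mar 14, 2071

Mar 2071 starts on a Sunday; its first Saturday is the 7th, so the 2nd Saturday is the 14th — Mar 14, 2071.
Mar 14, 2071 is after Mar 1, 2071, so that is the next one.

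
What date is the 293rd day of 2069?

January has 31 days (293 − 31 = 262 remain).
February has 28 days (262 − 28 = 234 remain).
March has 31 days (234 − 31 = 203 remain).
April has 30 days (203 − 30 = 173 remain).
May has 31 days (173 − 31 = 142 remain).
June has 30 days (142 − 30 = 112 remain).
July has 31 days (112 − 31 = 81 remain).
August has 31 days (81 − 31 = 50 remain).
September has 30 days (50 − 30 = 20 remain).
20 into October → October 20.

October 20, 2069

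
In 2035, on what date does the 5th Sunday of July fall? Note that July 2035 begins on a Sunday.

July 2035 begins on a Sunday, so the first Sunday is July 1.
The 5th Sunday is 4 weeks later: 1 + 28 = 29.

29 July 2035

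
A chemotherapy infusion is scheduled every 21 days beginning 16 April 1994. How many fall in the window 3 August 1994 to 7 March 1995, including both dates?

10

Occurrences land 21·i days after 16 April 1994 for i = 0, 1, 2, …
3 August 1994 is 109 days after the start; 109 ÷ 21 = 5 remainder 4; since the remainder is 4, round up to i = 6. First occurrence in the window: #7 on 20 August 1994 (6×21 = 126 days in).
7 March 1995 is 325 days after the start; 325 ÷ 21 = 15 remainder 10. Last occurrence in the window: #16 on 25 February 1995.
Occurrences #7 through #16: 10 in total.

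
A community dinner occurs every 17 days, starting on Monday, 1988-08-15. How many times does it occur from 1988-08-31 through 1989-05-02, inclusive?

15

Occurrences land 17·i days after 1988-08-15 for i = 0, 1, 2, …
1988-08-31 is 16 days after the start; 16 ÷ 17 = 0 remainder 16; since the remainder is 16, round up to i = 1. First occurrence in the window: #2 on 1988-09-01 (1×17 = 17 days in).
1989-05-02 is 260 days after the start; 260 ÷ 17 = 15 remainder 5. Last occurrence in the window: #16 on 1989-04-27.
Occurrences #2 through #16: 15 in total.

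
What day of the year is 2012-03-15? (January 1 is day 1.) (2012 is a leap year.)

Days in months before March: 31 + 29 = 60.
Plus 15 days into March → day 75.

75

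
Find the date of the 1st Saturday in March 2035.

March 2035 begins on a Thursday, so the first Saturday is March 3 (2 days later).

3 March 2035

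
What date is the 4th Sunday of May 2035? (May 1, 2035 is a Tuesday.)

May 2035 begins on a Tuesday, so the first Sunday is May 6 (5 days later).
The 4th Sunday is 3 weeks later: 6 + 21 = 27.

May 27, 2035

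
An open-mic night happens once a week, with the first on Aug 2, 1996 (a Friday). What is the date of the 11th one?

Oct 11, 1996

The 11th occurrence is 10 intervals after the first: 10 × 7 = 70 days after Aug 2, 1996.
Aug has 31 days — 29 days to the end of Aug leaves 41.
Sep has 30 days (11 left).
11 days into Oct → Oct 11, 1996.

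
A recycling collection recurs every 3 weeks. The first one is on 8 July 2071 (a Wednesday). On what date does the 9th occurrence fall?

23 December 2071

The 9th occurrence is 8 intervals after the first: 8 × 21 = 168 days after 8 July 2071.
July has 31 days — 23 days to the end of July leaves 145.
August has 31 days (114 left).
September has 30 days (84 left).
October has 31 days (53 left).
November has 30 days (23 left).
23 days into December → 23 December 2071.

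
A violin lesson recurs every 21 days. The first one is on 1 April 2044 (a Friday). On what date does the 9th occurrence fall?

16 September 2044

The 9th occurrence is 8 intervals after the first: 8 × 21 = 168 days after 1 April 2044.
April has 30 days — 29 days to the end of April leaves 139.
May has 31 days (108 left).
June has 30 days (78 left).
July has 31 days (47 left).
August has 31 days (16 left).
16 days into September → 16 September 2044.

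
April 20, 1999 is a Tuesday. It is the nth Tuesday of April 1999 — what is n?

Day 20 falls in week ⌈20/7⌉ of the month.
Days 1–7 hold the 1st Tuesday, 8–14 the 2nd, 15–21 the 3rd, 22–28 the 4th, 29–31 the 5th.
20 is in the range for the 3rd.

3rd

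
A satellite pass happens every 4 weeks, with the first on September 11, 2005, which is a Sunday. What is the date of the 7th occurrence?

February 26, 2006

The 7th occurrence is 6 intervals after the first: 6 × 28 = 168 days after September 11, 2005.
September has 30 days — 19 days to the end of September leaves 149.
October has 31 days (118 left).
November has 30 days (88 left).
December has 31 days (57 left).
January has 31 days (26 left).
26 days into February → February 26, 2006.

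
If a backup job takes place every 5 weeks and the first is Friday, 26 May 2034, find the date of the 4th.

The 4th occurrence is 3 intervals after the first: 3 × 35 = 105 days after 26 May 2034.
May has 31 days — 5 days to the end of May leaves 100.
June has 30 days (70 left).
July has 31 days (39 left).
August has 31 days (8 left).
8 days into September → 8 September 2034.

8 September 2034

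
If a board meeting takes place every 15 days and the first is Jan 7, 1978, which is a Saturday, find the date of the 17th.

The 17th occurrence is 16 intervals after the first: 16 × 15 = 240 days after Jan 7, 1978.
Jan has 31 days — 24 days to the end of Jan leaves 216.
Feb has 28 days (188 left).
Mar has 31 days (157 left).
Apr has 30 days (127 left).
May has 31 days (96 left).
Jun has 30 days (66 left).
Jul has 31 days (35 left).
Aug has 31 days (4 left).
4 days into Sep → Sep 4, 1978.

Sep 4, 1978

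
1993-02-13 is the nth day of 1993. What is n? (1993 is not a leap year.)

44

Days in months before February: 31 = 31.
Plus 13 days into February → day 44.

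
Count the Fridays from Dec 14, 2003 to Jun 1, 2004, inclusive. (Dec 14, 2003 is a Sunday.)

Dec 14, 2003 is a Sunday; the first Friday on or after it is Dec 19, 2003 (5 days later).
From Dec 19, 2003 to Jun 1, 2004: 12 + 31 + 29 + 31 + 30 + 31 + 1 = 165 days (rest of Dec, Jan, Feb, Mar, Apr, May, Jun).
165 ÷ 7 = 23 full weeks with remainder 4, so 23 more Fridays after the first → 24.

24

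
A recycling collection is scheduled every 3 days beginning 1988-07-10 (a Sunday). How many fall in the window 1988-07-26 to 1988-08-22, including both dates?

Occurrences land 3·i days after 1988-07-10 for i = 0, 1, 2, …
1988-07-26 is 16 days after the start; 16 ÷ 3 = 5 remainder 1; since the remainder is 1, round up to i = 6. First occurrence in the window: #7 on 1988-07-28 (6×3 = 18 days in).
1988-08-22 is 43 days after the start; 43 ÷ 3 = 14 remainder 1. Last occurrence in the window: #15 on 1988-08-21.
Occurrences #7 through #15: 9 in total.

9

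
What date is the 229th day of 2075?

2075-08-17

January has 31 days (229 − 31 = 198 remain).
February has 28 days (198 − 28 = 170 remain).
March has 31 days (170 − 31 = 139 remain).
April has 30 days (139 − 30 = 109 remain).
May has 31 days (109 − 31 = 78 remain).
June has 30 days (78 − 30 = 48 remain).
July has 31 days (48 − 31 = 17 remain).
17 into August → August 17.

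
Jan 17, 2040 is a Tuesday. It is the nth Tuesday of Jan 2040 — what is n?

Day 17 falls in week ⌈17/7⌉ of the month.
Days 1–7 hold the 1st Tuesday, 8–14 the 2nd, 15–21 the 3rd, 22–28 the 4th, 29–31 the 5th.
17 is in the range for the 3rd.

3rd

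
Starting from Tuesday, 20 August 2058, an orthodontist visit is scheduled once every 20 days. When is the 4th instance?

The 4th occurrence is 3 intervals after the first: 3 × 20 = 60 days after 20 August 2058.
August has 31 days — 11 days to the end of August leaves 49.
September has 30 days (19 left).
19 days into October → 19 October 2058.

19 October 2058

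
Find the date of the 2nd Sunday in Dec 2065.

Dec 2065 begins on a Tuesday, so the first Sunday is Dec 6 (5 days later).
The 2nd Sunday is 1 weeks later: 6 + 7 = 13.

Dec 13, 2065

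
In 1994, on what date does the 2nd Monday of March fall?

1994-03-14

The first Monday of March 1994 is March 7.
The 2nd Monday is 1 weeks later: 7 + 7 = 14.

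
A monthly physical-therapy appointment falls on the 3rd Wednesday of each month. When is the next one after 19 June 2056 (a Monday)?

21 June 2056

June 2056 starts on a Thursday; its first Wednesday is the 7th, so the 3rd Wednesday is the 21st — 21 June 2056.
21 June 2056 is after 19 June 2056, so that is the next one.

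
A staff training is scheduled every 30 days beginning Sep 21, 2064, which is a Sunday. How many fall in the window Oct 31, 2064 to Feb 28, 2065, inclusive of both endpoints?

4

Occurrences land 30·i days after Sep 21, 2064 for i = 0, 1, 2, …
Oct 31, 2064 is 40 days after the start; 40 ÷ 30 = 1 remainder 10; since the remainder is 10, round up to i = 2. First occurrence in the window: #3 on Nov 20, 2064 (2×30 = 60 days in).
Feb 28, 2065 is 160 days after the start; 160 ÷ 30 = 5 remainder 10. Last occurrence in the window: #6 on Feb 18, 2065.
Occurrences #3 through #6: 4 in total.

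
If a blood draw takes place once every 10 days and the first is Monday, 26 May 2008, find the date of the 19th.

The 19th occurrence is 18 intervals after the first: 18 × 10 = 180 days after 26 May 2008.
May has 31 days — 5 days to the end of May leaves 175.
June has 30 days (145 left).
July has 31 days (114 left).
August has 31 days (83 left).
September has 30 days (53 left).
October has 31 days (22 left).
22 days into November → 22 November 2008.

22 November 2008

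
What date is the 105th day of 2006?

January has 31 days (105 − 31 = 74 remain).
February has 28 days (74 − 28 = 46 remain).
March has 31 days (46 − 31 = 15 remain).
15 into April → April 15.

15 April 2006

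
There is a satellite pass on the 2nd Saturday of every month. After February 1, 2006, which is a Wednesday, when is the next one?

February 2006 starts on a Wednesday; its first Saturday is the 4th, so the 2nd Saturday is the 11th — February 11, 2006.
February 11, 2006 is after February 1, 2006, so that is the next one.

February 11, 2006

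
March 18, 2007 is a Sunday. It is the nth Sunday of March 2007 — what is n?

3rd

Day 18 falls in week ⌈18/7⌉ of the month.
Days 1–7 hold the 1st Sunday, 8–14 the 2nd, 15–21 the 3rd, 22–28 the 4th, 29–31 the 5th.
18 is in the range for the 3rd.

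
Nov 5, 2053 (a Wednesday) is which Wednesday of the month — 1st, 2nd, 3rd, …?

1st

Day 5 falls in week ⌈5/7⌉ of the month.
Days 1–7 hold the 1st Wednesday, 8–14 the 2nd, 15–21 the 3rd, 22–28 the 4th, 29–31 the 5th.
5 is in the range for the 1st.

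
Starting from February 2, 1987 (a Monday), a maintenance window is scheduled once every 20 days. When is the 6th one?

May 13, 1987

The 6th occurrence is 5 intervals after the first: 5 × 20 = 100 days after February 2, 1987.
February has 28 days — 26 days to the end of February leaves 74.
March has 31 days (43 left).
April has 30 days (13 left).
13 days into May → May 13, 1987.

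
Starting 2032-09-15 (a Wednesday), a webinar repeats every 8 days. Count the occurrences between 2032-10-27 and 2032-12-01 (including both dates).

4

Occurrences land 8·i days after 2032-09-15 for i = 0, 1, 2, …
2032-10-27 is 42 days after the start; 42 ÷ 8 = 5 remainder 2; since the remainder is 2, round up to i = 6. First occurrence in the window: #7 on 2032-11-02 (6×8 = 48 days in).
2032-12-01 is 77 days after the start; 77 ÷ 8 = 9 remainder 5. Last occurrence in the window: #10 on 2032-11-26.
Occurrences #7 through #10: 4 in total.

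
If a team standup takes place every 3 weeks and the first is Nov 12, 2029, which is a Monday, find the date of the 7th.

The 7th occurrence is 6 intervals after the first: 6 × 21 = 126 days after Nov 12, 2029.
Nov has 30 days — 18 days to the end of Nov leaves 108.
Dec has 31 days (77 left).
Jan has 31 days (46 left).
Feb has 28 days (18 left).
18 days into Mar → Mar 18, 2030.

Mar 18, 2030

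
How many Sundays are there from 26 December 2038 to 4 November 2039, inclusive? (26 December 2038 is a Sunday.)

45

26 December 2038 is a Sunday; the first Sunday on or after it is 26 December 2038.
From 26 December 2038 to 4 November 2039: 5 + 308 = 313 days (rest of 2038, to 4 November 2039 in 2039).
313 ÷ 7 = 44 full weeks with remainder 5, so 44 more Sundays after the first → 45.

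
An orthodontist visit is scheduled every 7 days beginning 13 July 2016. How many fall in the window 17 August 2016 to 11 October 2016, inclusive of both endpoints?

8

Occurrences land 7·i days after 13 July 2016 for i = 0, 1, 2, …
17 August 2016 is 35 days after the start; 35 ÷ 7 = 5 remainder 0. First occurrence in the window: #6 on 17 August 2016 (5×7 = 35 days in).
11 October 2016 is 90 days after the start; 90 ÷ 7 = 12 remainder 6. Last occurrence in the window: #13 on 5 October 2016.
Occurrences #6 through #13: 8 in total.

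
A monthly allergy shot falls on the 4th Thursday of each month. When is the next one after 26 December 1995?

28 December 1995

December 1995 starts on a Friday; its first Thursday is the 7th, so the 4th Thursday is the 28th — 28 December 1995.
28 December 1995 is after 26 December 1995, so that is the next one.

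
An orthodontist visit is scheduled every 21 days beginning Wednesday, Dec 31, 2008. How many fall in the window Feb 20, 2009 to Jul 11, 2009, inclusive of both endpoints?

Occurrences land 21·i days after Dec 31, 2008 for i = 0, 1, 2, …
Feb 20, 2009 is 51 days after the start; 51 ÷ 21 = 2 remainder 9; since the remainder is 9, round up to i = 3. First occurrence in the window: #4 on Mar 4, 2009 (3×21 = 63 days in).
Jul 11, 2009 is 192 days after the start; 192 ÷ 21 = 9 remainder 3. Last occurrence in the window: #10 on Jul 8, 2009.
Occurrences #4 through #10: 7 in total.

7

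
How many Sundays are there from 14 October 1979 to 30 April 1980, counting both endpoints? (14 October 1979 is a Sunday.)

14 October 1979 is a Sunday; the first Sunday on or after it is 14 October 1979.
From 14 October 1979 to 30 April 1980: 17 + 30 + 31 + 31 + 29 + 31 + 30 = 199 days (rest of October, November, December, January, February, March, April).
199 ÷ 7 = 28 full weeks with remainder 3, so 28 more Sundays after the first → 29.

29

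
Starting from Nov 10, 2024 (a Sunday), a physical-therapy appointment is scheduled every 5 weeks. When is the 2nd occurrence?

Dec 15, 2024

The 2nd occurrence is 1 interval after the first: 1 × 35 = 35 days after Nov 10, 2024.
Nov has 30 days — 20 days to the end of Nov leaves 15.
15 days into Dec → Dec 15, 2024.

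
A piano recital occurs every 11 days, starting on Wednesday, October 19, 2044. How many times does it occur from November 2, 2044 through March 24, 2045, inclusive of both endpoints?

13

Occurrences land 11·i days after October 19, 2044 for i = 0, 1, 2, …
November 2, 2044 is 14 days after the start; 14 ÷ 11 = 1 remainder 3; since the remainder is 3, round up to i = 2. First occurrence in the window: #3 on November 10, 2044 (2×11 = 22 days in).
March 24, 2045 is 156 days after the start; 156 ÷ 11 = 14 remainder 2. Last occurrence in the window: #15 on March 22, 2045.
Occurrences #3 through #15: 13 in total.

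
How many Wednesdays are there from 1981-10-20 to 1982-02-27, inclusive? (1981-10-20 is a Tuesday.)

19

1981-10-20 is a Tuesday; the first Wednesday on or after it is 1981-10-21 (1 day later).
From 1981-10-21 to 1982-02-27: 10 + 30 + 31 + 31 + 27 = 129 days (rest of October, November, December, January, February).
129 ÷ 7 = 18 full weeks with remainder 3, so 18 more Wednesdays after the first → 19.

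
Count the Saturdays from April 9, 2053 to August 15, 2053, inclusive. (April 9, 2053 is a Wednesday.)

18

April 9, 2053 is a Wednesday; the first Saturday on or after it is April 12, 2053 (3 days later).
From April 12, 2053 to August 15, 2053: 18 + 31 + 30 + 31 + 15 = 125 days (rest of April, May, June, July, August).
125 ÷ 7 = 17 full weeks with remainder 6, so 17 more Saturdays after the first → 18.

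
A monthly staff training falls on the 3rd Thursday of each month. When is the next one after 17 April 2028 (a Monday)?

20 April 2028

April 2028 starts on a Saturday; its first Thursday is the 6th, so the 3rd Thursday is the 20th — 20 April 2028.
20 April 2028 is after 17 April 2028, so that is the next one.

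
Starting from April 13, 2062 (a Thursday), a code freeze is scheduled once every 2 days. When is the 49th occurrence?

The 49th occurrence is 48 intervals after the first: 48 × 2 = 96 days after April 13, 2062.
April has 30 days — 17 days to the end of April leaves 79.
May has 31 days (48 left).
June has 30 days (18 left).
18 days into July → July 18, 2062.

July 18, 2062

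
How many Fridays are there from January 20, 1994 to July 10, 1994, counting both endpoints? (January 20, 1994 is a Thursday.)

25

January 20, 1994 is a Thursday; the first Friday on or after it is January 21, 1994 (1 day later).
From January 21, 1994 to July 10, 1994: 10 + 28 + 31 + 30 + 31 + 30 + 10 = 170 days (rest of January, February, March, April, May, June, July).
170 ÷ 7 = 24 full weeks with remainder 2, so 24 more Fridays after the first → 25.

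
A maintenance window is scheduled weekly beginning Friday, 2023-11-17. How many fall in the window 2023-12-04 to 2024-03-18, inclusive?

Occurrences land 7·i days after 2023-11-17 for i = 0, 1, 2, …
2023-12-04 is 17 days after the start; 17 ÷ 7 = 2 remainder 3; since the remainder is 3, round up to i = 3. First occurrence in the window: #4 on 2023-12-08 (3×7 = 21 days in).
2024-03-18 is 122 days after the start; 122 ÷ 7 = 17 remainder 3. Last occurrence in the window: #18 on 2024-03-15.
Occurrences #4 through #18: 15 in total.

15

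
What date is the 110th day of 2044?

19 April 2044

January has 31 days (110 − 31 = 79 remain).
February has 29 days (79 − 29 = 50 remain).
March has 31 days (50 − 31 = 19 remain).
19 into April → April 19.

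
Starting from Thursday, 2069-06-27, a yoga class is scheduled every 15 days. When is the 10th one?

The 10th occurrence is 9 intervals after the first: 9 × 15 = 135 days after 2069-06-27.
June has 30 days — 3 days to the end of June leaves 132.
July has 31 days (101 left).
August has 31 days (70 left).
September has 30 days (40 left).
October has 31 days (9 left).
9 days into November → 2069-11-09.

2069-11-09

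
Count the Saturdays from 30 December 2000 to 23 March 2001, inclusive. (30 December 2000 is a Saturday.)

12

30 December 2000 is a Saturday; the first Saturday on or after it is 30 December 2000.
From 30 December 2000 to 23 March 2001: 1 + 31 + 28 + 23 = 83 days (rest of December, January, February, March).
83 ÷ 7 = 11 full weeks with remainder 6, so 11 more Saturdays after the first → 12.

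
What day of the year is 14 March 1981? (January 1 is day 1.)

Days in months before March: 31 + 28 = 59.
Plus 14 days into March → day 73.

73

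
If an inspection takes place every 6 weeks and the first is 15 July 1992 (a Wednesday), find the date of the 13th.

1 December 1993

The 13th occurrence is 12 intervals after the first: 12 × 42 = 504 days after 15 July 1992.
July has 31 days — 16 days to the end of July leaves 488.
From end of July to end of 1992 is 153 days (335 left).
January has 31 days (304 left).
February has 28 days (276 left).
March has 31 days (245 left).
April has 30 days (215 left).
May has 31 days (184 left).
June has 30 days (154 left).
July has 31 days (123 left).
August has 31 days (92 left).
September has 30 days (62 left).
October has 31 days (31 left).
November has 30 days (1 left).
1 day into December → 1 December 1993.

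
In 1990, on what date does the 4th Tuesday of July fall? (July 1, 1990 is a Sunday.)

July 1990 begins on a Sunday, so the first Tuesday is July 3 (2 days later).
The 4th Tuesday is 3 weeks later: 3 + 21 = 24.

24 July 1990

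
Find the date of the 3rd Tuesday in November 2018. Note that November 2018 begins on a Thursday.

November 20, 2018

November 2018 begins on a Thursday, so the first Tuesday is November 6 (5 days later).
The 3rd Tuesday is 2 weeks later: 6 + 14 = 20.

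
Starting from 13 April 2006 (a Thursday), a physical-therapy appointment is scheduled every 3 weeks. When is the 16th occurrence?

22 February 2007

The 16th occurrence is 15 intervals after the first: 15 × 21 = 315 days after 13 April 2006.
April has 30 days — 17 days to the end of April leaves 298.
May has 31 days (267 left).
June has 30 days (237 left).
July has 31 days (206 left).
August has 31 days (175 left).
September has 30 days (145 left).
October has 31 days (114 left).
November has 30 days (84 left).
December has 31 days (53 left).
January has 31 days (22 left).
22 days into February → 22 February 2007.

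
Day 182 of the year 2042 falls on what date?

January has 31 days (182 − 31 = 151 remain).
February has 28 days (151 − 28 = 123 remain).
March has 31 days (123 − 31 = 92 remain).
April has 30 days (92 − 30 = 62 remain).
May has 31 days (62 − 31 = 31 remain).
June has 30 days (31 − 30 = 1 remain).
1 into July → July 1.

1 July 2042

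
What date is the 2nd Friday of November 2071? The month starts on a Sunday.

November 2071 begins on a Sunday, so the first Friday is November 6 (5 days later).
The 2nd Friday is 1 weeks later: 6 + 7 = 13.

November 13, 2071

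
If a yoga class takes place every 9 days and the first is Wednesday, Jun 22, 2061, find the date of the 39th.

May 30, 2062

The 39th occurrence is 38 intervals after the first: 38 × 9 = 342 days after Jun 22, 2061.
Jun has 30 days — 8 days to the end of Jun leaves 334.
Jul has 31 days (303 left).
Aug has 31 days (272 left).
Sep has 30 days (242 left).
Oct has 31 days (211 left).
Nov has 30 days (181 left).
Dec has 31 days (150 left).
Jan has 31 days (119 left).
Feb has 28 days (91 left).
Mar has 31 days (60 left).
Apr has 30 days (30 left).
30 days into May → May 30, 2062.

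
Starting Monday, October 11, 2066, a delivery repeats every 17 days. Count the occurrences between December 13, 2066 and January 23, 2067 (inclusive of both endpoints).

3

Occurrences land 17·i days after October 11, 2066 for i = 0, 1, 2, …
December 13, 2066 is 63 days after the start; 63 ÷ 17 = 3 remainder 12; since the remainder is 12, round up to i = 4. First occurrence in the window: #5 on December 18, 2066 (4×17 = 68 days in).
January 23, 2067 is 104 days after the start; 104 ÷ 17 = 6 remainder 2. Last occurrence in the window: #7 on January 21, 2067.
Occurrences #5 through #7: 3 in total.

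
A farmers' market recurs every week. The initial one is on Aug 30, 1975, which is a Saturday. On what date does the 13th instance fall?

Nov 22, 1975

The 13th occurrence is 12 intervals after the first: 12 × 7 = 84 days after Aug 30, 1975.
Aug has 31 days — 1 day to the end of Aug leaves 83.
Sep has 30 days (53 left).
Oct has 31 days (22 left).
22 days into Nov → Nov 22, 1975.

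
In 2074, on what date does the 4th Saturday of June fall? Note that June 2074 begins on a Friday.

2074-06-23

June 2074 begins on a Friday, so the first Saturday is June 2 (1 day later).
The 4th Saturday is 3 weeks later: 2 + 21 = 23.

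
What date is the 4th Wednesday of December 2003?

24 December 2003

The first Wednesday of December 2003 is December 3.
The 4th Wednesday is 3 weeks later: 3 + 21 = 24.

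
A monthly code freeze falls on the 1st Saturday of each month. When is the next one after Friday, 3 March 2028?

March 2028 starts on a Wednesday, so its 1st Saturday is 4 March 2028 (3 days in).
4 March 2028 is after 3 March 2028, so that is the next one.

4 March 2028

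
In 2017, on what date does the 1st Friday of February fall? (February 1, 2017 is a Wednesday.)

February 3, 2017

February 2017 begins on a Wednesday, so the first Friday is February 3 (2 days later).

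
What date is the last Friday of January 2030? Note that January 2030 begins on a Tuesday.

January 2030 begins on a Tuesday, so the first Friday is January 4 (3 days later).
January 2030 has 31 days. Adding weeks: 4, 11, 18, 25 — the last one ≤ 31 is the 25th.

25 January 2030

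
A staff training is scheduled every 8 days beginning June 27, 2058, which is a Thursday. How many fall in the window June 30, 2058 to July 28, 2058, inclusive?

3

Occurrences land 8·i days after June 27, 2058 for i = 0, 1, 2, …
June 30, 2058 is 3 days after the start; 3 ÷ 8 = 0 remainder 3; since the remainder is 3, round up to i = 1. First occurrence in the window: #2 on July 5, 2058 (1×8 = 8 days in).
July 28, 2058 is 31 days after the start; 31 ÷ 8 = 3 remainder 7. Last occurrence in the window: #4 on July 21, 2058.
Occurrences #2 through #4: 3 in total.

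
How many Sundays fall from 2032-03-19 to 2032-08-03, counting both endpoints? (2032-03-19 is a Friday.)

2032-03-19 is a Friday; the first Sunday on or after it is 2032-03-21 (2 days later).
From 2032-03-21 to 2032-08-03: 10 + 30 + 31 + 30 + 31 + 3 = 135 days (rest of March, April, May, June, July, August).
135 ÷ 7 = 19 full weeks with remainder 2, so 19 more Sundays after the first → 20.

20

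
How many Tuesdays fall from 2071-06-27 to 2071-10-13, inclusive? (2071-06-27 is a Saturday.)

2071-06-27 is a Saturday; the first Tuesday on or after it is 2071-06-30 (3 days later).
From 2071-06-30 to 2071-10-13: 0 + 31 + 31 + 30 + 13 = 105 days (rest of June, July, August, September, October).
105 ÷ 7 = 15 full weeks with remainder 0, so 15 more Tuesdays after the first → 16.

16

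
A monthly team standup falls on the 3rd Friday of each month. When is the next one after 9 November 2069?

November 2069 starts on a Friday; its first Friday is the 1st, so the 3rd Friday is the 15th — 15 November 2069.
15 November 2069 is after 9 November 2069, so that is the next one.

15 November 2069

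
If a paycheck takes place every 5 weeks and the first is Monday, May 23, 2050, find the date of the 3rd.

August 1, 2050

The 3rd occurrence is 2 intervals after the first: 2 × 35 = 70 days after May 23, 2050.
May has 31 days — 8 days to the end of May leaves 62.
June has 30 days (32 left).
July has 31 days (1 left).
1 day into August → August 1, 2050.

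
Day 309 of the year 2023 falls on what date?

Nov 5, 2023

Jan has 31 days (309 − 31 = 278 remain).
Feb has 28 days (278 − 28 = 250 remain).
Mar has 31 days (250 − 31 = 219 remain).
Apr has 30 days (219 − 30 = 189 remain).
May has 31 days (189 − 31 = 158 remain).
Jun has 30 days (158 − 30 = 128 remain).
Jul has 31 days (128 − 31 = 97 remain).
Aug has 31 days (97 − 31 = 66 remain).
Sep has 30 days (66 − 30 = 36 remain).
Oct has 31 days (36 − 31 = 5 remain).
5 into Nov → Nov 5.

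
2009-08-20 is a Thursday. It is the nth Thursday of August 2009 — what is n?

Day 20 falls in week ⌈20/7⌉ of the month.
Days 1–7 hold the 1st Thursday, 8–14 the 2nd, 15–21 the 3rd, 22–28 the 4th, 29–31 the 5th.
20 is in the range for the 3rd.

3rd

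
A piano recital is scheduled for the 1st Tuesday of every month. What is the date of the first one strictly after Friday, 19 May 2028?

6 June 2028

May 2028 starts on a Monday, so its 1st Tuesday is 2 May 2028 (1 day in).
That is not after 19 May 2028, so look at June 2028.
June 2028 starts on a Thursday, so its 1st Tuesday is 6 June 2028 (5 days in).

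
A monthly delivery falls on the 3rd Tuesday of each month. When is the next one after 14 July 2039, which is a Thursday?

July 2039 starts on a Friday; its first Tuesday is the 5th, so the 3rd Tuesday is the 19th — 19 July 2039.
19 July 2039 is after 14 July 2039, so that is the next one.

19 July 2039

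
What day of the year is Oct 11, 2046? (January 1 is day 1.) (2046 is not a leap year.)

Days in months before Oct: 31 + 28 + 31 + 30 + 31 + 30 + 31 + 31 + 30 = 273.
Plus 11 days into Oct → day 284.

284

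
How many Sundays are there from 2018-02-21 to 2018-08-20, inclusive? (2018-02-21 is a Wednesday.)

26

2018-02-21 is a Wednesday; the first Sunday on or after it is 2018-02-25 (4 days later).
From 2018-02-25 to 2018-08-20: 3 + 31 + 30 + 31 + 30 + 31 + 20 = 176 days (rest of February, March, April, May, June, July, August).
176 ÷ 7 = 25 full weeks with remainder 1, so 25 more Sundays after the first → 26.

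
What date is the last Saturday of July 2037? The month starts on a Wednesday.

July 2037 begins on a Wednesday, so the first Saturday is July 4 (3 days later).
July 2037 has 31 days. Adding weeks: 4, 11, 18, 25 — the last one ≤ 31 is the 25th.

July 25, 2037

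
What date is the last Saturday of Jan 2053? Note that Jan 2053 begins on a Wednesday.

Jan 25, 2053

Jan 2053 begins on a Wednesday, so the first Saturday is Jan 4 (3 days later).
Jan 2053 has 31 days. Adding weeks: 4, 11, 18, 25 — the last one ≤ 31 is the 25th.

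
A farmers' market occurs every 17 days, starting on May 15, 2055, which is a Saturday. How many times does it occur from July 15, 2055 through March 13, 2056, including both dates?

Occurrences land 17·i days after May 15, 2055 for i = 0, 1, 2, …
July 15, 2055 is 61 days after the start; 61 ÷ 17 = 3 remainder 10; since the remainder is 10, round up to i = 4. First occurrence in the window: #5 on July 22, 2055 (4×17 = 68 days in).
March 13, 2056 is 303 days after the start; 303 ÷ 17 = 17 remainder 14. Last occurrence in the window: #18 on February 28, 2056.
Occurrences #5 through #18: 14 in total.

14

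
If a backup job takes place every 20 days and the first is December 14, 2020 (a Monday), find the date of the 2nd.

The 2nd occurrence is 1 interval after the first: 1 × 20 = 20 days after December 14, 2020.
December has 31 days — 17 days to the end of December leaves 3.
3 days into January → January 3, 2021.

January 3, 2021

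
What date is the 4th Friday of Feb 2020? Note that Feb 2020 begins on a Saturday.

Feb 28, 2020

Feb 2020 begins on a Saturday, so the first Friday is Feb 7 (6 days later).
The 4th Friday is 3 weeks later: 7 + 21 = 28.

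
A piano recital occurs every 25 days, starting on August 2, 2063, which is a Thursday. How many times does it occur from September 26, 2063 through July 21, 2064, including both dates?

12

Occurrences land 25·i days after August 2, 2063 for i = 0, 1, 2, …
September 26, 2063 is 55 days after the start; 55 ÷ 25 = 2 remainder 5; since the remainder is 5, round up to i = 3. First occurrence in the window: #4 on October 16, 2063 (3×25 = 75 days in).
July 21, 2064 is 354 days after the start; 354 ÷ 25 = 14 remainder 4. Last occurrence in the window: #15 on July 17, 2064.
Occurrences #4 through #15: 12 in total.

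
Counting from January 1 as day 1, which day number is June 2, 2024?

154

Days in months before June: 31 + 29 + 31 + 30 + 31 = 152.
Plus 2 days into June → day 154.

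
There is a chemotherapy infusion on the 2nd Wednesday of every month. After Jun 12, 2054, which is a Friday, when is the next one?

Jun 2054 starts on a Monday; its first Wednesday is the 3rd, so the 2nd Wednesday is the 10th — Jun 10, 2054.
That is not after Jun 12, 2054, so look at Jul 2054.
Jul 2054 starts on a Wednesday; its first Wednesday is the 1st, so the 2nd Wednesday is the 8th — Jul 8, 2054.

Jul 8, 2054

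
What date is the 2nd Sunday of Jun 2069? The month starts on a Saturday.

Jun 9, 2069

Jun 2069 begins on a Saturday, so the first Sunday is Jun 2 (1 day later).
The 2nd Sunday is 1 weeks later: 2 + 7 = 9.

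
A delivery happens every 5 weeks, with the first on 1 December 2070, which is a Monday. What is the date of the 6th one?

The 6th occurrence is 5 intervals after the first: 5 × 35 = 175 days after 1 December 2070.
December has 31 days — 30 days to the end of December leaves 145.
January has 31 days (114 left).
February has 28 days (86 left).
March has 31 days (55 left).
April has 30 days (25 left).
25 days into May → 25 May 2071.

25 May 2071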